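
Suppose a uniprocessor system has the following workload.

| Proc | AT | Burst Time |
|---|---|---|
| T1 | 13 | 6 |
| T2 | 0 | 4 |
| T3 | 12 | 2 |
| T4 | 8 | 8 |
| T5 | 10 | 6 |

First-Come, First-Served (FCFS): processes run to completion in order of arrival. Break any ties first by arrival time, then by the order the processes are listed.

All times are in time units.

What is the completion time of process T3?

24

Schedule: | T2 0-4 | idle 4-8 | T4 8-16 | T5 16-22 | T3 22-24 | T1 24-30 |
Completion: T1=30  T2=4  T3=24  T4=16  T5=22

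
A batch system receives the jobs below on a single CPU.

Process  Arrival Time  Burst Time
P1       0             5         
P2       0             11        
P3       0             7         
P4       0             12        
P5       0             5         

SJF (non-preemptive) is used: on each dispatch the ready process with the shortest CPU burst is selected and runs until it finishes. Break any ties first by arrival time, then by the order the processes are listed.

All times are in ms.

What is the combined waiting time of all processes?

60

Gantt: | P1 0-5 | P5 5-10 | P3 10-17 | P2 17-28 | P4 28-40 |
Completion: P1=5  P2=28  P3=17  P4=40  P5=10
Turnaround (C−A): P1=5  P2=28  P3=17  P4=40  P5=10
Waiting = turnaround − burst: P1=0, P2=17, P3=10, P4=28, P5=5
Total waiting = 0 + 17 + 10 + 28 + 5 = 60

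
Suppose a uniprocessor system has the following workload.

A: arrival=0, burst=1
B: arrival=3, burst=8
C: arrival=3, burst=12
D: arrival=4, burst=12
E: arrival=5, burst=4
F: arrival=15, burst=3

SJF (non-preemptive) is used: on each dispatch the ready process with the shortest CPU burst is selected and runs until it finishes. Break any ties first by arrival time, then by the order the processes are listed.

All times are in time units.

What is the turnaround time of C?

Gantt: | A 0-1 | idle 1-3 | B 3-11 | E 11-15 | F 15-18 | C 18-30 | D 30-42 |
Completion: A=1  B=11  C=30  D=42  E=15  F=18
Turnaround(C) = completion − arrival = 30 − 3 = 27

27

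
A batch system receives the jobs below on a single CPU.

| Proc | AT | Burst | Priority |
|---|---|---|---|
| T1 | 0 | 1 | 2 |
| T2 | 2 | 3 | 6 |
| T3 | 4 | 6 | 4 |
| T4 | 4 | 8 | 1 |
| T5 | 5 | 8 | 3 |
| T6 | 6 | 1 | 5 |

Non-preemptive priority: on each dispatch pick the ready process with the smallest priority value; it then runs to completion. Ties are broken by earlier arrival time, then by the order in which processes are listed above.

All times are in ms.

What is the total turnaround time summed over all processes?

74

Gantt: | T1 0-1 | idle 1-2 | T2 2-5 | T4 5-13 | T5 13-21 | T3 21-27 | T6 27-28 |
Completion: T1=1  T2=5  T3=27  T4=13  T5=21  T6=28
Turnaround (C−A): T1=1  T2=3  T3=23  T4=9  T5=16  T6=22
Turnaround = completion − arrival: T1=1, T2=3, T3=23, T4=9, T5=16, T6=22
Total turnaround = 1 + 3 + 23 + 9 + 16 + 22 = 74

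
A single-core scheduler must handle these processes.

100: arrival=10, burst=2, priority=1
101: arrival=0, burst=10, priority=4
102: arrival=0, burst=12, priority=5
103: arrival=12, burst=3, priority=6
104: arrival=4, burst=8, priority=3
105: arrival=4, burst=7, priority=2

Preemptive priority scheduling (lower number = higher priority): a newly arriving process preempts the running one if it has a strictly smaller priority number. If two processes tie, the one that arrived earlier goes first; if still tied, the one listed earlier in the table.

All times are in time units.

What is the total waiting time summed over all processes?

82

Schedule: | 101 0-4 | 105 4-10 | 100 10-12 | 105 12-13 | 104 13-21 | 101 21-27 | 102 27-39 | 103 39-42 |
Completion: 100=12  101=27  102=39  103=42  104=21  105=13
Turnaround (C−A): 100=2  101=27  102=39  103=30  104=17  105=9
Waiting = turnaround − burst: 100=0, 101=17, 102=27, 103=27, 104=9, 105=2
Total waiting = 0 + 17 + 27 + 27 + 9 + 2 = 82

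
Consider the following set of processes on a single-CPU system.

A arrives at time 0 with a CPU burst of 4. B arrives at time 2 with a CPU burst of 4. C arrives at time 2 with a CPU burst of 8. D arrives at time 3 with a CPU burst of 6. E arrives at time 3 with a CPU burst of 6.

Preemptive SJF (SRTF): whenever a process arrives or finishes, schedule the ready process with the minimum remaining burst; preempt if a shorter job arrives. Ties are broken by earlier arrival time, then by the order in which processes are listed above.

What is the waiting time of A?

Gantt: | A 0-4 | B 4-8 | D 8-14 | E 14-20 | C 20-28 |
Completion: A=4  B=8  C=28  D=14  E=20
Waiting(A) = turnaround − burst = 4 − 4 = 0

0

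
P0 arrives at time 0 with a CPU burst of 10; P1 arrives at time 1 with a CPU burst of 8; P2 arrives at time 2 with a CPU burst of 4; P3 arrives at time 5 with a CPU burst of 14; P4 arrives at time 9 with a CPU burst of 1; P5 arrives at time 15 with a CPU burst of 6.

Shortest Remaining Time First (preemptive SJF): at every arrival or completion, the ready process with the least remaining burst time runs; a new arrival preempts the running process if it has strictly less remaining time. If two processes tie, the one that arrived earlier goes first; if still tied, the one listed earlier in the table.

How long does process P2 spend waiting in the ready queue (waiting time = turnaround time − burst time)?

Gantt: | P0 0-1 | P1 1-2 | P2 2-6 | P1 6-9 | P4 9-10 | P1 10-14 | P0 14-15 | P5 15-21 | P0 21-29 | P3 29-43 |
Completion: P0=29  P1=14  P2=6  P3=43  P4=10  P5=21
Waiting(P2) = turnaround − burst = 4 − 4 = 0

0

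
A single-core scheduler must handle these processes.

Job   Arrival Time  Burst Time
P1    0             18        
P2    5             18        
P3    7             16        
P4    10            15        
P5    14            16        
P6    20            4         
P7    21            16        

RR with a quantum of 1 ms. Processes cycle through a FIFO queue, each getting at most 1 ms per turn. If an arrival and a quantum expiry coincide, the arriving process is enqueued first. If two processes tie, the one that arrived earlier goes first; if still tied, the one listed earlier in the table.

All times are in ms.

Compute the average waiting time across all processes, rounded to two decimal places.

Gantt: | P1 0-5 | P2 5-6 | P1 6-7 | P2 7-8 | P3 8-9 | P1 9-10 | P2 10-11 | P3 11-12 | P4 12-13 | P1 13-14 | P2 14-15 | P3 15-16 | P4 16-17 | P5 17-18 | P1 18-19 | P2 19-20 | P3 20-21 | P4 21-22 | P5 22-23 | P1 23-24 | P6 24-25 | P2 25-26 | P7 26-27 | P3 27-28 | P4 28-29 | P5 29-30 | P1 30-31 | P6 31-32 | P2 32-33 | P7 33-34 | P3 34-35 | P4 35-36 | P5 36-37 | P1 37-38 | P6 38-39 | P2 39-40 | P7 40-41 | P3 41-42 | P4 42-43 | P5 43-44 | P1 44-45 | P6 45-46 | P2 46-47 | P7 47-48 | P3 48-49 | P4 49-50 | P5 50-51 | P1 51-52 | P2 52-53 | P7 53-54 | P3 54-55 | P4 55-56 | P5 56-57 | P1 57-58 | P2 58-59 | P7 59-60 | P3 60-61 | P4 61-62 | P5 62-63 | P1 63-64 | P2 64-65 | P7 65-66 | P3 66-67 | P4 67-68 | P5 68-69 | P1 69-70 | P2 70-71 | P7 71-72 | P3 72-73 | P4 73-74 | P5 74-75 | P1 75-76 | P2 76-77 | P7 77-78 | P3 78-79 | P4 79-80 | P5 80-81 | P2 81-82 | P7 82-83 | P3 83-84 | P4 84-85 | P5 85-86 | P2 86-87 | P7 87-88 | P3 88-89 | P4 89-90 | P5 90-91 | P2 91-92 | P7 92-93 | P3 93-94 | P4 94-95 | P5 95-96 | P2 96-97 | P7 97-98 | P5 98-99 | P7 99-100 | P5 100-101 | P7 101-103 |
Completion: P1=76  P2=97  P3=94  P4=95  P5=101  P6=46  P7=103
Waiting times: P1=58, P2=74, P3=71, P4=70, P5=71, P6=22, P7=66
Average waiting = (58+74+71+70+71+22+66) / 7 = 432/7 = 61.71

61.71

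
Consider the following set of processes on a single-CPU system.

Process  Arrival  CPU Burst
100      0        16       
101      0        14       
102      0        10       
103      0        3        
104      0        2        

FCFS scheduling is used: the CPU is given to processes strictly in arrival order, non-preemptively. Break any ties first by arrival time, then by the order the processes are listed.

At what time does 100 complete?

16

Schedule: | 100 0-16 | 101 16-30 | 102 30-40 | 103 40-43 | 104 43-45 |
Completion: 100=16  101=30  102=40  103=43  104=45
Turnaround (C−A): 100=16  101=30  102=40  103=43  104=45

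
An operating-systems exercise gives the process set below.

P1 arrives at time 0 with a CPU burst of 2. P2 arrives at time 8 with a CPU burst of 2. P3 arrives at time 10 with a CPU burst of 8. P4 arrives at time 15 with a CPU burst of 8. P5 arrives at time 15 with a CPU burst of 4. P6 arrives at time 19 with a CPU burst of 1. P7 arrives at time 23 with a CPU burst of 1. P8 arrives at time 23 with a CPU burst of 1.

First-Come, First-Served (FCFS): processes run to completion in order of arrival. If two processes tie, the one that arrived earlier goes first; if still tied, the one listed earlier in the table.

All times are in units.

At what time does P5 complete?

30

Gantt: | P1 0-2 | idle 2-8 | P2 8-10 | P3 10-18 | P4 18-26 | P5 26-30 | P6 30-31 | P7 31-32 | P8 32-33 |
Completion: P1=2  P2=10  P3=18  P4=26  P5=30  P6=31  P7=32  P8=33
Turnaround (C−A): P1=2  P2=2  P3=8  P4=11  P5=15  P6=12  P7=9  P8=10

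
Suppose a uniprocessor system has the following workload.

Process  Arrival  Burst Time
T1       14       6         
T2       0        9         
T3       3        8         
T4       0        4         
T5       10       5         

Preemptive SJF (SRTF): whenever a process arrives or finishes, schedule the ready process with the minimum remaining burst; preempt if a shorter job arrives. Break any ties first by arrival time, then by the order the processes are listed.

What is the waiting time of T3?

Schedule: | T4 0-4 | T3 4-12 | T5 12-17 | T1 17-23 | T2 23-32 |
Completion: T1=23  T2=32  T3=12  T4=4  T5=17
Turnaround (C−A): T1=9  T2=32  T3=9  T4=4  T5=7
Waiting(T3) = turnaround − burst = 9 − 8 = 1

1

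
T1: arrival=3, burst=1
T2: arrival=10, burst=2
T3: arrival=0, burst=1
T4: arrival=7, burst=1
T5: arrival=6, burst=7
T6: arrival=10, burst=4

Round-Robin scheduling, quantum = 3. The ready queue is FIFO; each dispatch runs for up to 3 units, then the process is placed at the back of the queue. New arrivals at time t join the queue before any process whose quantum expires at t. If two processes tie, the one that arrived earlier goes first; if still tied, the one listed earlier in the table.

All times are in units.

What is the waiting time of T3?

Schedule: | T3 0-1 | idle 1-3 | T1 3-4 | idle 4-6 | T5 6-9 | T4 9-10 | T5 10-13 | T2 13-15 | T6 15-18 | T5 18-19 | T6 19-20 |
Completion: T1=4  T2=15  T3=1  T4=10  T5=19  T6=20
Turnaround (C−A): T1=1  T2=5  T3=1  T4=3  T5=13  T6=10
Waiting(T3) = turnaround − burst = 1 − 1 = 0

0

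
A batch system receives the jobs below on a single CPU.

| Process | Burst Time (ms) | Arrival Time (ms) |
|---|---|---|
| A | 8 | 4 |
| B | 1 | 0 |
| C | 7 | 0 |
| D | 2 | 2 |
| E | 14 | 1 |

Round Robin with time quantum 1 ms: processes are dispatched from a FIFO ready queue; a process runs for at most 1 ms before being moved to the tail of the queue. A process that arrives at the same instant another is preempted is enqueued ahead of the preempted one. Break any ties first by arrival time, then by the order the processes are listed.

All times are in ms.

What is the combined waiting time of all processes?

Gantt: | B 0-1 | C 1-2 | E 2-3 | D 3-4 | C 4-5 | E 5-6 | A 6-7 | D 7-8 | C 8-9 | E 9-10 | A 10-11 | C 11-12 | E 12-13 | A 13-14 | C 14-15 | E 15-16 | A 16-17 | C 17-18 | E 18-19 | A 19-20 | C 20-21 | E 21-22 | A 22-23 | E 23-24 | A 24-25 | E 25-26 | A 26-27 | E 27-32 |
Completion: A=27  B=1  C=21  D=8  E=32
Turnaround (C−A): A=23  B=1  C=21  D=6  E=31
Waiting = turnaround − burst: A=15, B=0, C=14, D=4, E=17
Total waiting = 15 + 0 + 14 + 4 + 17 = 50

50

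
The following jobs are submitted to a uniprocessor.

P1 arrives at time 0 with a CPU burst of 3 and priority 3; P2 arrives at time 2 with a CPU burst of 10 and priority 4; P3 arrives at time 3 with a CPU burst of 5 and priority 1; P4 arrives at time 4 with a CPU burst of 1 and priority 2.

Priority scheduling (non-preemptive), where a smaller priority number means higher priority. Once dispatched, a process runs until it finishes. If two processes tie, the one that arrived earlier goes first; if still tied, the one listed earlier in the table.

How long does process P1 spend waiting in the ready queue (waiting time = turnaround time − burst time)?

0

Schedule: | P1 0-3 | P3 3-8 | P4 8-9 | P2 9-19 |
Completion: P1=3  P2=19  P3=8  P4=9
Waiting(P1) = turnaround − burst = 3 − 3 = 0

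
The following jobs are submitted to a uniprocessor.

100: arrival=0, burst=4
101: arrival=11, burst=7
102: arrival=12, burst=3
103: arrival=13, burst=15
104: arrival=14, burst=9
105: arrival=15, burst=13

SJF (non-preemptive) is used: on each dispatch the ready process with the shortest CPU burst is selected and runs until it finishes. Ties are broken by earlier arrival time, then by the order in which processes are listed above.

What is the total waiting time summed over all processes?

58

Schedule: | 100 0-4 | idle 4-11 | 101 11-18 | 102 18-21 | 104 21-30 | 105 30-43 | 103 43-58 |
Completion: 100=4  101=18  102=21  103=58  104=30  105=43
Turnaround (C−A): 100=4  101=7  102=9  103=45  104=16  105=28
Waiting = turnaround − burst: 100=0, 101=0, 102=6, 103=30, 104=7, 105=15
Total waiting = 0 + 0 + 6 + 30 + 7 + 15 = 58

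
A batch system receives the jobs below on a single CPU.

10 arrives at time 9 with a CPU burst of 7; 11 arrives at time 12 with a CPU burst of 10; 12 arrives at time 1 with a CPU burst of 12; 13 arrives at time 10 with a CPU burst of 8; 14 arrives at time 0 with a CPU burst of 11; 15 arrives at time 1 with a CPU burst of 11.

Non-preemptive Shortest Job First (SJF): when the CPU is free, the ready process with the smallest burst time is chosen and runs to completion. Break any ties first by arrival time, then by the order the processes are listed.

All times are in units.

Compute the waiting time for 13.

Timeline: | 14 0-11 | 10 11-18 | 13 18-26 | 11 26-36 | 15 36-47 | 12 47-59 |
Completion: 10=18  11=36  12=59  13=26  14=11  15=47
Waiting(13) = turnaround − burst = 16 − 8 = 8

8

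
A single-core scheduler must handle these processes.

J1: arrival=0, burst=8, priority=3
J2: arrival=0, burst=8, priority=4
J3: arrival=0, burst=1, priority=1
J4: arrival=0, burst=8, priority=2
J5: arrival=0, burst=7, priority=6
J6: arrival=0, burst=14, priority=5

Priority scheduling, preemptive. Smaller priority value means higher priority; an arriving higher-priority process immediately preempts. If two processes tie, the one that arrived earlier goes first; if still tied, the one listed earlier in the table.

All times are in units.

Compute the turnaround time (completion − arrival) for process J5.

46

Schedule: | J3 0-1 | J4 1-9 | J1 9-17 | J2 17-25 | J6 25-39 | J5 39-46 |
Completion: J1=17  J2=25  J3=1  J4=9  J5=46  J6=39
Turnaround (C−A): J1=17  J2=25  J3=1  J4=9  J5=46  J6=39
Turnaround(J5) = completion − arrival = 46 − 0 = 46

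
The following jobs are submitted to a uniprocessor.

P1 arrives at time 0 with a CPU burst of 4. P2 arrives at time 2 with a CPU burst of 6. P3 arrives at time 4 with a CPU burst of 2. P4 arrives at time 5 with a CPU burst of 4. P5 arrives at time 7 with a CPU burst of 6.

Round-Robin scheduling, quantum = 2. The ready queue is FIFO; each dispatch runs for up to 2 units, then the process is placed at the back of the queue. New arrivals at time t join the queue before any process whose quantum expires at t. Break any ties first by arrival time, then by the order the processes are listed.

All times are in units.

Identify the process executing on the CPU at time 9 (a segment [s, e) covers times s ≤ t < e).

Schedule: | P1 0-2 | P2 2-4 | P1 4-6 | P3 6-8 | P2 8-10 | P4 10-12 | P5 12-14 | P2 14-16 | P4 16-18 | P5 18-22 |
Completion: P1=6  P2=16  P3=8  P4=18  P5=22

P2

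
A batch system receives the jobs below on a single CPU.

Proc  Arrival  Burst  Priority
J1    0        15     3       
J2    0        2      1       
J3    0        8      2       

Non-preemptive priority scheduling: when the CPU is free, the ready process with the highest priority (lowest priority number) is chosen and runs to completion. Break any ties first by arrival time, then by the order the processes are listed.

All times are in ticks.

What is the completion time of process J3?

Schedule: | J2 0-2 | J3 2-10 | J1 10-25 |
Completion: J1=25  J2=2  J3=10

10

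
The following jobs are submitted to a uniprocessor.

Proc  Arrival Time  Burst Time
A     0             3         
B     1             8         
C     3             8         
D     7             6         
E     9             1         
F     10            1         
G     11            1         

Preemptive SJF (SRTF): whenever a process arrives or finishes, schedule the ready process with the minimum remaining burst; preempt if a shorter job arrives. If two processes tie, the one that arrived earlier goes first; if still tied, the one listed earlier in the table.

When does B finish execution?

14

Schedule: | A 0-3 | B 3-9 | E 9-10 | F 10-11 | G 11-12 | B 12-14 | D 14-20 | C 20-28 |
Completion: A=3  B=14  C=28  D=20  E=10  F=11  G=12
Turnaround (C−A): A=3  B=13  C=25  D=13  E=1  F=1  G=1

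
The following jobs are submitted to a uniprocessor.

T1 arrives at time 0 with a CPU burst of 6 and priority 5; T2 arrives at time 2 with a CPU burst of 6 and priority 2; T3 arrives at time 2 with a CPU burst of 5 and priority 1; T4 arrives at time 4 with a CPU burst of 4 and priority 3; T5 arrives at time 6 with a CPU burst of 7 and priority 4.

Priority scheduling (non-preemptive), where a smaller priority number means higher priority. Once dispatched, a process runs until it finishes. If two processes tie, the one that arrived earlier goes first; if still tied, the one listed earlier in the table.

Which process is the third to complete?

Gantt: | T1 0-6 | T3 6-11 | T2 11-17 | T4 17-21 | T5 21-28 |
Completion: T1=6  T2=17  T3=11  T4=21  T5=28
Finish order: T1 → T3 → T2 → T4 → T5

T2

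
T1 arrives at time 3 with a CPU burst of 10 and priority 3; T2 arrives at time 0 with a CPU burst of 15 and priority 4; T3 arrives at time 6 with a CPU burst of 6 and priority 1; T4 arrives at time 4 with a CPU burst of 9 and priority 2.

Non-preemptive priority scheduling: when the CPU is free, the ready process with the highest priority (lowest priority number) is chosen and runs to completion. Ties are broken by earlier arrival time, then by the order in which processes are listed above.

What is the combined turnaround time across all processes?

93

Timeline: | T2 0-15 | T3 15-21 | T4 21-30 | T1 30-40 |
Completion: T1=40  T2=15  T3=21  T4=30
Turnaround (C−A): T1=37  T2=15  T3=15  T4=26
Turnaround = completion − arrival: T1=37, T2=15, T3=15, T4=26
Total turnaround = 37 + 15 + 15 + 26 = 93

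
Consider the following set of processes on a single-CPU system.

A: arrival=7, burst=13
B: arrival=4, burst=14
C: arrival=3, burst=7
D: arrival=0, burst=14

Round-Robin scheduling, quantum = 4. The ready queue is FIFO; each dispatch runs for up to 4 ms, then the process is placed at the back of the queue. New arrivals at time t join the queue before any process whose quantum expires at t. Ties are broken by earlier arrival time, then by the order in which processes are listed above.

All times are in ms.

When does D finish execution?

Timeline: | D 0-4 | C 4-8 | B 8-12 | D 12-16 | A 16-20 | C 20-23 | B 23-27 | D 27-31 | A 31-35 | B 35-39 | D 39-41 | A 41-45 | B 45-47 | A 47-48 |
Completion: A=48  B=47  C=23  D=41
Turnaround (C−A): A=41  B=43  C=20  D=41

41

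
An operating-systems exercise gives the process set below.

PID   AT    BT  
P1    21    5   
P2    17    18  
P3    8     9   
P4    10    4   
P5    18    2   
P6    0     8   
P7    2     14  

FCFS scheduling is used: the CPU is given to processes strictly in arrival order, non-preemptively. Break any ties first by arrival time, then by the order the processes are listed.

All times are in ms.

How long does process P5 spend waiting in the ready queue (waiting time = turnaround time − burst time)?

Gantt: | P6 0-8 | P7 8-22 | P3 22-31 | P4 31-35 | P2 35-53 | P5 53-55 | P1 55-60 |
Completion: P1=60  P2=53  P3=31  P4=35  P5=55  P6=8  P7=22
Turnaround (C−A): P1=39  P2=36  P3=23  P4=25  P5=37  P6=8  P7=20
Waiting(P5) = turnaround − burst = 37 − 2 = 35

35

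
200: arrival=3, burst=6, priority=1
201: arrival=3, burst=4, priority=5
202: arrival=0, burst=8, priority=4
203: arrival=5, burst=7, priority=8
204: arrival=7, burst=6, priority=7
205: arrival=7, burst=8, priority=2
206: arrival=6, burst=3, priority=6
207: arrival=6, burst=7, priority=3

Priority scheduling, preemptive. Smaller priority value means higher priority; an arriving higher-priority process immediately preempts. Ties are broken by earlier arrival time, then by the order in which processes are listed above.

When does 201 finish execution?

Timeline: | 202 0-3 | 200 3-9 | 205 9-17 | 207 17-24 | 202 24-29 | 201 29-33 | 206 33-36 | 204 36-42 | 203 42-49 |
Completion: 200=9  201=33  202=29  203=49  204=42  205=17  206=36  207=24

33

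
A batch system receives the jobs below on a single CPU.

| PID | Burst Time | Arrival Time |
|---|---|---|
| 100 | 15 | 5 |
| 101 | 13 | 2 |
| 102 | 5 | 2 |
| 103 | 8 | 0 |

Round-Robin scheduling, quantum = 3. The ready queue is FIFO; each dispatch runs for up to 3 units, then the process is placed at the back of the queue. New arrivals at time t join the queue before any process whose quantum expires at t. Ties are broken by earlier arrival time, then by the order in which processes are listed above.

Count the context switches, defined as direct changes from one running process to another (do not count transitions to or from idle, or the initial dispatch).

Timeline: | 103 0-3 | 101 3-6 | 102 6-9 | 103 9-12 | 100 12-15 | 101 15-18 | 102 18-20 | 103 20-22 | 100 22-25 | 101 25-28 | 100 28-31 | 101 31-34 | 100 34-37 | 101 37-38 | 100 38-41 |
Completion: 100=41  101=38  102=20  103=22

14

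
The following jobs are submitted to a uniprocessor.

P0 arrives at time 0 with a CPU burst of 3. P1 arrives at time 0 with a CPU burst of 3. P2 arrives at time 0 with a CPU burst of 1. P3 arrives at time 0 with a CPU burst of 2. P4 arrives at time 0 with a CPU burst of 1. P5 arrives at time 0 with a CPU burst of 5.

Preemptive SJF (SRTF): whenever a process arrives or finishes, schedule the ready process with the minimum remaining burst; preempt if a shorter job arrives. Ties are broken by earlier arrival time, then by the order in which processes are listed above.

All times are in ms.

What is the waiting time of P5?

Gantt: | P2 0-1 | P4 1-2 | P3 2-4 | P0 4-7 | P1 7-10 | P5 10-15 |
Completion: P0=7  P1=10  P2=1  P3=4  P4=2  P5=15
Turnaround (C−A): P0=7  P1=10  P2=1  P3=4  P4=2  P5=15
Waiting(P5) = turnaround − burst = 15 − 5 = 10

10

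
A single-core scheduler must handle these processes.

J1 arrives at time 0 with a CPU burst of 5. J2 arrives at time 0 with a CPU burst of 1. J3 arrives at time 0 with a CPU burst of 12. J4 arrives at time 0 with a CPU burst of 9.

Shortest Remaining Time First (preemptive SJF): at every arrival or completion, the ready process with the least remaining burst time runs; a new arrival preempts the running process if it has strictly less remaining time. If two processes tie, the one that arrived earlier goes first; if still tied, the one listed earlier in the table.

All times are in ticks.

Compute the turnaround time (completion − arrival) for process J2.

1

Gantt: | J2 0-1 | J1 1-6 | J4 6-15 | J3 15-27 |
Completion: J1=6  J2=1  J3=27  J4=15
Turnaround (C−A): J1=6  J2=1  J3=27  J4=15
Turnaround(J2) = completion − arrival = 1 − 0 = 1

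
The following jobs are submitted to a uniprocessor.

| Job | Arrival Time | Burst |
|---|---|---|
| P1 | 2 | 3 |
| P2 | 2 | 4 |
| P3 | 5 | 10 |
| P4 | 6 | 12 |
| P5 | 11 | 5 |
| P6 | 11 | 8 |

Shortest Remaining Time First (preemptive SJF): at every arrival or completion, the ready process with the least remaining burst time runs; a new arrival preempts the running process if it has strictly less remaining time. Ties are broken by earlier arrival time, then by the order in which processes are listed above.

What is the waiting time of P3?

Timeline: | idle 0-2 | P1 2-5 | P2 5-9 | P3 9-11 | P5 11-16 | P3 16-24 | P6 24-32 | P4 32-44 |
Completion: P1=5  P2=9  P3=24  P4=44  P5=16  P6=32
Turnaround (C−A): P1=3  P2=7  P3=19  P4=38  P5=5  P6=21
Waiting(P3) = turnaround − burst = 19 − 10 = 9

9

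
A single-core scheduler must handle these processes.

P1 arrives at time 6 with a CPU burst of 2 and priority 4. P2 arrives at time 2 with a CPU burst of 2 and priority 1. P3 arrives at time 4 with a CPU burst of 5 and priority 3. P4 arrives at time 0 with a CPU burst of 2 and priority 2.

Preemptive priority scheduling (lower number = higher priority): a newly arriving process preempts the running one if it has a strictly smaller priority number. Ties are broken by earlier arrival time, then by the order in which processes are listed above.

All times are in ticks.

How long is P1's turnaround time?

5

Timeline: | P4 0-2 | P2 2-4 | P3 4-9 | P1 9-11 |
Completion: P1=11  P2=4  P3=9  P4=2
Turnaround (C−A): P1=5  P2=2  P3=5  P4=2
Turnaround(P1) = completion − arrival = 11 − 6 = 5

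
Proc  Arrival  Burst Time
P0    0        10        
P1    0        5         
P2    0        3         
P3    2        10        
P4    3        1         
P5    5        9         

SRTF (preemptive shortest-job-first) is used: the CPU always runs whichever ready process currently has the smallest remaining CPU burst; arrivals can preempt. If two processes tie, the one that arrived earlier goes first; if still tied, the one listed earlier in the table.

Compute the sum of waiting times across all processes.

52

Schedule: | P2 0-3 | P4 3-4 | P1 4-9 | P5 9-18 | P0 18-28 | P3 28-38 |
Completion: P0=28  P1=9  P2=3  P3=38  P4=4  P5=18
Turnaround (C−A): P0=28  P1=9  P2=3  P3=36  P4=1  P5=13
Waiting = turnaround − burst: P0=18, P1=4, P2=0, P3=26, P4=0, P5=4
Total waiting = 18 + 4 + 0 + 26 + 0 + 4 = 52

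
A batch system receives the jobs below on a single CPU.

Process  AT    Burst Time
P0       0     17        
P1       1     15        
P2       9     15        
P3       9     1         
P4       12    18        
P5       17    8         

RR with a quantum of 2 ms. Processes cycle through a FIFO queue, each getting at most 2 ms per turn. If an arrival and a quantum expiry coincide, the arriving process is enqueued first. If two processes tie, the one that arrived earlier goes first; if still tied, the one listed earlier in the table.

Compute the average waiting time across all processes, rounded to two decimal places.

35.83

Schedule: | P0 0-2 | P1 2-4 | P0 4-6 | P1 6-8 | P0 8-10 | P1 10-12 | P2 12-14 | P3 14-15 | P0 15-17 | P4 17-19 | P1 19-21 | P2 21-23 | P5 23-25 | P0 25-27 | P4 27-29 | P1 29-31 | P2 31-33 | P5 33-35 | P0 35-37 | P4 37-39 | P1 39-41 | P2 41-43 | P5 43-45 | P0 45-47 | P4 47-49 | P1 49-51 | P2 51-53 | P5 53-55 | P0 55-57 | P4 57-59 | P1 59-60 | P2 60-62 | P0 62-63 | P4 63-65 | P2 65-67 | P4 67-69 | P2 69-70 | P4 70-74 |
Completion: P0=63  P1=60  P2=70  P3=15  P4=74  P5=55
Turnaround (C−A): P0=63  P1=59  P2=61  P3=6  P4=62  P5=38
Waiting times: P0=46, P1=44, P2=46, P3=5, P4=44, P5=30
Average waiting = (46+44+46+5+44+30) / 6 = 215/6 = 35.83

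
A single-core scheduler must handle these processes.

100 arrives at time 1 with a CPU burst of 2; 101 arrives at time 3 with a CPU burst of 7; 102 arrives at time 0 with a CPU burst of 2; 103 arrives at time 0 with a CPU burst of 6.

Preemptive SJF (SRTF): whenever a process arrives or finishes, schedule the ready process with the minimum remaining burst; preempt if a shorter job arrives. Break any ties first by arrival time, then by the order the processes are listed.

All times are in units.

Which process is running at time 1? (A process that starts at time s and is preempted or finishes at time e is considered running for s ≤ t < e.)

102

Gantt: | 102 0-2 | 100 2-4 | 103 4-10 | 101 10-17 |
Completion: 100=4  101=17  102=2  103=10
Turnaround (C−A): 100=3  101=14  102=2  103=10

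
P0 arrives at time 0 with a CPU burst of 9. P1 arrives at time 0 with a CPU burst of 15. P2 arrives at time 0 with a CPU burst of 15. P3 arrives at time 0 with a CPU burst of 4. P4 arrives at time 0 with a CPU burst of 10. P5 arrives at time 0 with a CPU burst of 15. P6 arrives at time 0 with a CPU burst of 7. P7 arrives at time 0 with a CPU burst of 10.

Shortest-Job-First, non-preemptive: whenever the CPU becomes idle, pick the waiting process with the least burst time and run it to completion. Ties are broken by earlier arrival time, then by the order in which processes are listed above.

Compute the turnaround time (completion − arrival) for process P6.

11

Gantt: | P3 0-4 | P6 4-11 | P0 11-20 | P4 20-30 | P7 30-40 | P1 40-55 | P2 55-70 | P5 70-85 |
Completion: P0=20  P1=55  P2=70  P3=4  P4=30  P5=85  P6=11  P7=40
Turnaround (C−A): P0=20  P1=55  P2=70  P3=4  P4=30  P5=85  P6=11  P7=40
Turnaround(P6) = completion − arrival = 11 − 0 = 11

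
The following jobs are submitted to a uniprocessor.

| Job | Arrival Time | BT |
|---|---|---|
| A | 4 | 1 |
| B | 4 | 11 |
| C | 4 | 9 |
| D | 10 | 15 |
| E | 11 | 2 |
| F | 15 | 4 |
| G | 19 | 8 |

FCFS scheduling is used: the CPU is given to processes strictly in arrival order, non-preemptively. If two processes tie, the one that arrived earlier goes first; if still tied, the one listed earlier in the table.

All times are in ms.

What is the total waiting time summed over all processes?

Gantt: | idle 0-4 | A 4-5 | B 5-16 | C 16-25 | D 25-40 | E 40-42 | F 42-46 | G 46-54 |
Completion: A=5  B=16  C=25  D=40  E=42  F=46  G=54
Waiting = turnaround − burst: A=0, B=1, C=12, D=15, E=29, F=27, G=27
Total waiting = 0 + 1 + 12 + 15 + 29 + 27 + 27 = 111

111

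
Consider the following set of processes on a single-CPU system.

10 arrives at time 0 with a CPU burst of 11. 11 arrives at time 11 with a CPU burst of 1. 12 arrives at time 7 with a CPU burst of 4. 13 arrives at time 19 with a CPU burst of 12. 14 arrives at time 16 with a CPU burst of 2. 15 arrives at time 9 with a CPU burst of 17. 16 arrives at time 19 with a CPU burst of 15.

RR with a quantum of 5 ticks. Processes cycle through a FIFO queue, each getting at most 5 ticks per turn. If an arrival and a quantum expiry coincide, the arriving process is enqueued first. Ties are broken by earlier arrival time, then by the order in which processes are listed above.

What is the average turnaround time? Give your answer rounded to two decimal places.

24.86

Timeline: | 10 0-10 | 12 10-14 | 15 14-19 | 10 19-20 | 11 20-21 | 14 21-23 | 13 23-28 | 16 28-33 | 15 33-38 | 13 38-43 | 16 43-48 | 15 48-53 | 13 53-55 | 16 55-60 | 15 60-62 |
Completion: 10=20  11=21  12=14  13=55  14=23  15=62  16=60
Turnaround (C−A): 10=20  11=10  12=7  13=36  14=7  15=53  16=41
Turnaround times: 10=20, 11=10, 12=7, 13=36, 14=7, 15=53, 16=41
Average turnaround = (20+10+7+36+7+53+41) / 7 = 174/7 = 24.86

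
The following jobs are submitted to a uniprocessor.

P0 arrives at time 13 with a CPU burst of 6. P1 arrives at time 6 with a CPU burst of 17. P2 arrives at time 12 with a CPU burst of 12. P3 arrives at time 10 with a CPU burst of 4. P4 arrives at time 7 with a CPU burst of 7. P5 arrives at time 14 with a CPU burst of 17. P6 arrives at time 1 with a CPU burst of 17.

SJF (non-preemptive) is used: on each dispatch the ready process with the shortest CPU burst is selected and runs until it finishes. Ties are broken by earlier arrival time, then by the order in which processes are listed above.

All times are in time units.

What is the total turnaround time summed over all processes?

Schedule: | idle 0-1 | P6 1-18 | P3 18-22 | P0 22-28 | P4 28-35 | P2 35-47 | P1 47-64 | P5 64-81 |
Completion: P0=28  P1=64  P2=47  P3=22  P4=35  P5=81  P6=18
Turnaround (C−A): P0=15  P1=58  P2=35  P3=12  P4=28  P5=67  P6=17
Turnaround = completion − arrival: P0=15, P1=58, P2=35, P3=12, P4=28, P5=67, P6=17
Total turnaround = 15 + 58 + 35 + 12 + 28 + 67 + 17 = 232

232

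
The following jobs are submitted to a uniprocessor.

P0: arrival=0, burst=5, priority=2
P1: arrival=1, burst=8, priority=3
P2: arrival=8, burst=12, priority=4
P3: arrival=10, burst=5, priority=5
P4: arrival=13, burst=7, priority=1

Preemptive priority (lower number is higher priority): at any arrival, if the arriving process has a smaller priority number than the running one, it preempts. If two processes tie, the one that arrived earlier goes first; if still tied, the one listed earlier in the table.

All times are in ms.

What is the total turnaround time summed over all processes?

Schedule: | P0 0-5 | P1 5-13 | P4 13-20 | P2 20-32 | P3 32-37 |
Completion: P0=5  P1=13  P2=32  P3=37  P4=20
Turnaround (C−A): P0=5  P1=12  P2=24  P3=27  P4=7
Turnaround = completion − arrival: P0=5, P1=12, P2=24, P3=27, P4=7
Total turnaround = 5 + 12 + 24 + 27 + 7 = 75

75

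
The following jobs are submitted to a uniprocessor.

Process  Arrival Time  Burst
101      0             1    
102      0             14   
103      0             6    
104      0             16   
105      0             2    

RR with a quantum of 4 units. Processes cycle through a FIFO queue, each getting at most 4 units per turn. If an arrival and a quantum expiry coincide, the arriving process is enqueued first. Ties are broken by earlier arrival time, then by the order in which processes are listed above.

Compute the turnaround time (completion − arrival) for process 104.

Schedule: | 101 0-1 | 102 1-5 | 103 5-9 | 104 9-13 | 105 13-15 | 102 15-19 | 103 19-21 | 104 21-25 | 102 25-29 | 104 29-33 | 102 33-35 | 104 35-39 |
Completion: 101=1  102=35  103=21  104=39  105=15
Turnaround(104) = completion − arrival = 39 − 0 = 39

39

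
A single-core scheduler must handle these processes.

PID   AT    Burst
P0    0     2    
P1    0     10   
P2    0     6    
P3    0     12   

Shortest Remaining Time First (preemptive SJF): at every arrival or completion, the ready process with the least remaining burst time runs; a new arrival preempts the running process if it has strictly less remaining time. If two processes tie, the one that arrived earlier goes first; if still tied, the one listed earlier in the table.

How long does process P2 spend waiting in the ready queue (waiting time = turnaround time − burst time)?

Gantt: | P0 0-2 | P2 2-8 | P1 8-18 | P3 18-30 |
Completion: P0=2  P1=18  P2=8  P3=30
Waiting(P2) = turnaround − burst = 8 − 6 = 2

2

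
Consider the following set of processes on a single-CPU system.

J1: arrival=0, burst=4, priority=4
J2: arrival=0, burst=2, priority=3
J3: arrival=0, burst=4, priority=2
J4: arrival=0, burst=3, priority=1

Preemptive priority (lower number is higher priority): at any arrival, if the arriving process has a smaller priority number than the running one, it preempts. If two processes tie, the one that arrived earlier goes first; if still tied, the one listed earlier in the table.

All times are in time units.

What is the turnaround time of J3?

7

Schedule: | J4 0-3 | J3 3-7 | J2 7-9 | J1 9-13 |
Completion: J1=13  J2=9  J3=7  J4=3
Turnaround (C−A): J1=13  J2=9  J3=7  J4=3
Turnaround(J3) = completion − arrival = 7 − 0 = 7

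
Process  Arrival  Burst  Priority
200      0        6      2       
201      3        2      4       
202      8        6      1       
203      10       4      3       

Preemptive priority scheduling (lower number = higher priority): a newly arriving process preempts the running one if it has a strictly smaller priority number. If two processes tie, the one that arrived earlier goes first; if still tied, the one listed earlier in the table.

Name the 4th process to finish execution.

Schedule: | 200 0-6 | 201 6-8 | 202 8-14 | 203 14-18 |
Completion: 200=6  201=8  202=14  203=18
Turnaround (C−A): 200=6  201=5  202=6  203=8
Finish order: 200 → 201 → 202 → 203

203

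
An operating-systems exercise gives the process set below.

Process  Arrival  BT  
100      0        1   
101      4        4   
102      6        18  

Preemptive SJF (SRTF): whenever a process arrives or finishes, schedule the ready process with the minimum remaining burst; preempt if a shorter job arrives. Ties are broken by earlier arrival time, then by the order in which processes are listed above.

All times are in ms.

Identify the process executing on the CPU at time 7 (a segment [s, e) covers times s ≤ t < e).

101

Timeline: | 100 0-1 | idle 1-4 | 101 4-8 | 102 8-26 |
Completion: 100=1  101=8  102=26
Turnaround (C−A): 100=1  101=4  102=20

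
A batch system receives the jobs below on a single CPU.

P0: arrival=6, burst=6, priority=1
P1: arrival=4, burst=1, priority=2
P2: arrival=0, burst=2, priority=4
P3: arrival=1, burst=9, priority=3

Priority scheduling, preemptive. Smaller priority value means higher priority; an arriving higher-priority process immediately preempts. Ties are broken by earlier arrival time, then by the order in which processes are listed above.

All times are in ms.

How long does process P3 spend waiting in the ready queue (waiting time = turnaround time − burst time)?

Schedule: | P2 0-1 | P3 1-4 | P1 4-5 | P3 5-6 | P0 6-12 | P3 12-17 | P2 17-18 |
Completion: P0=12  P1=5  P2=18  P3=17
Turnaround (C−A): P0=6  P1=1  P2=18  P3=16
Waiting(P3) = turnaround − burst = 16 − 9 = 7

7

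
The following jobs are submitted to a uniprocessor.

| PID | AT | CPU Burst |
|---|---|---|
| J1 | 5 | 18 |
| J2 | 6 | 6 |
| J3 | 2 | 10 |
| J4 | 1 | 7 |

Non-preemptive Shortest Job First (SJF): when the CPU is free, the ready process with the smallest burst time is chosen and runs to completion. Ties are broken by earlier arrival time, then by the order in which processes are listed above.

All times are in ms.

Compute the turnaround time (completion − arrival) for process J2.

Schedule: | idle 0-1 | J4 1-8 | J2 8-14 | J3 14-24 | J1 24-42 |
Completion: J1=42  J2=14  J3=24  J4=8
Turnaround (C−A): J1=37  J2=8  J3=22  J4=7
Turnaround(J2) = completion − arrival = 14 − 6 = 8

8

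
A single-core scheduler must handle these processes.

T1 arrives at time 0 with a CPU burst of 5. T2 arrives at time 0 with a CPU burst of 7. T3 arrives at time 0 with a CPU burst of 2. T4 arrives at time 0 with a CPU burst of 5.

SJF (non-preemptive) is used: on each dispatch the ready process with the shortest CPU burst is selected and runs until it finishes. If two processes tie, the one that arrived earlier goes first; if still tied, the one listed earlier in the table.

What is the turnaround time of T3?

Gantt: | T3 0-2 | T1 2-7 | T4 7-12 | T2 12-19 |
Completion: T1=7  T2=19  T3=2  T4=12
Turnaround(T3) = completion − arrival = 2 − 0 = 2

2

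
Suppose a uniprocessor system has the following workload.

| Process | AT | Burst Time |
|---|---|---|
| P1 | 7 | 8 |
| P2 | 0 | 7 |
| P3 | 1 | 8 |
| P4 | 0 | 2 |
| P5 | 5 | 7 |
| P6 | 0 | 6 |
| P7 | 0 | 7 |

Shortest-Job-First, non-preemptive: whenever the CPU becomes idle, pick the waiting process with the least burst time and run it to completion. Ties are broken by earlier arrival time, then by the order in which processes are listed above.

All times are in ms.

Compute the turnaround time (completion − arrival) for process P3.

36

Timeline: | P4 0-2 | P6 2-8 | P2 8-15 | P7 15-22 | P5 22-29 | P3 29-37 | P1 37-45 |
Completion: P1=45  P2=15  P3=37  P4=2  P5=29  P6=8  P7=22
Turnaround(P3) = completion − arrival = 37 − 1 = 36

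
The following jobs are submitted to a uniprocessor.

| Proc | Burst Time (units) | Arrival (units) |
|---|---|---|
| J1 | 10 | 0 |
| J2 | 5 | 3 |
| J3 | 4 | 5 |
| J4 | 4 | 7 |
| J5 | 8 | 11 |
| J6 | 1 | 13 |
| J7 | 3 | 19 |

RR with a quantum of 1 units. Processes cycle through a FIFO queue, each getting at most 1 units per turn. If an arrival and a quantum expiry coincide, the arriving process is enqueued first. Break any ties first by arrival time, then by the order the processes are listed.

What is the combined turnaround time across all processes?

Timeline: | J1 0-3 | J2 3-4 | J1 4-5 | J2 5-6 | J3 6-7 | J1 7-8 | J2 8-9 | J4 9-10 | J3 10-11 | J1 11-12 | J2 12-13 | J4 13-14 | J5 14-15 | J3 15-16 | J1 16-17 | J6 17-18 | J2 18-19 | J4 19-20 | J5 20-21 | J3 21-22 | J1 22-23 | J7 23-24 | J4 24-25 | J5 25-26 | J1 26-27 | J7 27-28 | J5 28-29 | J1 29-30 | J7 30-31 | J5 31-35 |
Completion: J1=30  J2=19  J3=22  J4=25  J5=35  J6=18  J7=31
Turnaround = completion − arrival: J1=30, J2=16, J3=17, J4=18, J5=24, J6=5, J7=12
Total turnaround = 30 + 16 + 17 + 18 + 24 + 5 + 12 = 122

122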